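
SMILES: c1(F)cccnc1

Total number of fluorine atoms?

The symbol for fluorine appears 1 time in the SMILES.

1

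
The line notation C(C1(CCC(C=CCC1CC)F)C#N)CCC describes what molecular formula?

C15H24FN

Heavy atoms from the SMILES: 15 C, 1 F, 1 N.
Implicit hydrogens by atom environment:
  7 × C: 2 H each → 14
  4 × C: 1 H each → 4
  2 × C: 3 H each → 6
  2 × C: no H
  1 × F: no H
  1 × N: no H
  Total hydrogens = 24.
Molecular formula: C15H24FN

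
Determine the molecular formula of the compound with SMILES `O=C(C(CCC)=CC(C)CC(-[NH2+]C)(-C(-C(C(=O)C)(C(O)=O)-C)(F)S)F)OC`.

Heavy atoms from the SMILES: 18 C, 2 F, 1 N, 5 O, 1 S.
Implicit hydrogens by atom environment:
  7 × C: no H
  6 × C: 3 H each → 18
  4 × O: no H
  3 × C: 2 H each → 6
  2 × C: 1 H each → 2
  2 × F: no H
  1 × N (charge +1): 2 H
  1 × O: 1 H
  1 × S: 1 H
  Total hydrogens = 30.
Net charge +1.
Molecular formula: C18H30F2NO5S+

C18H30F2NO5S+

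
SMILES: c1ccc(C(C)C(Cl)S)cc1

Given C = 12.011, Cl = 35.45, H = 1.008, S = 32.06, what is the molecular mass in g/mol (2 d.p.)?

Molecular formula: C9H11ClS.
M = 9×12.011 + 1×35.45 + 11×1.008 + 1×32.06 = 186.70 g/mol.

186.70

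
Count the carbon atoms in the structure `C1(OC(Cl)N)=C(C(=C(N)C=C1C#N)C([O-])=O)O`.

The symbol for carbon appears 9 times in the SMILES. (Cl is a single chlorine, not C + l.)

9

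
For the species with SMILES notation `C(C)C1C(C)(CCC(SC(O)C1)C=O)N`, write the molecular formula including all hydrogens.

Heavy atoms from the SMILES: 11 C, 1 N, 2 O, 1 S.
Implicit hydrogens by atom environment:
  4 × C: 2 H each → 8
  4 × C: 1 H each → 4
  2 × C: 3 H each → 6
  1 × C: no H
  1 × N: 2 H
  1 × O: 1 H
  1 × O: no H
  1 × S: no H
  Total hydrogens = 21.
Molecular formula: C11H21NO2S

C11H21NO2S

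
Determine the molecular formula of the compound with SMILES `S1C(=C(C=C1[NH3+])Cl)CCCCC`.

C9H15ClNS+

Heavy atoms from the SMILES: 9 C, 1 Cl, 1 N, 1 S.
Implicit hydrogens by atom environment:
  4 × C: 2 H each → 8
  3 × C (aromatic): no H
  1 × C: 3 H
  1 × C (aromatic): 1 H
  1 × Cl: no H
  1 × N (charge +1): 3 H
  1 × S (aromatic): no H
  Total hydrogens = 15.
Net charge +1.
Molecular formula: C9H15ClNS+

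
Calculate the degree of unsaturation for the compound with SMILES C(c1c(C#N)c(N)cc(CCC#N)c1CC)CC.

8

Molecular formula from the SMILES: C15H19N3.
DoU = (2C + 2 + N − H − X)/2 = (2·15 + 2 + 3 − 19 − 0)/2 = 16/2 = 8.
(Structurally: 1 ring(s) + 7 π bond(s) = 8.)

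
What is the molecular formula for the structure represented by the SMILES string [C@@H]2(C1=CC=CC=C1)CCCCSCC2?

C13H18S

Heavy atoms from the SMILES: 13 C, 1 S.
Implicit hydrogens by atom environment:
  6 × C: 2 H each → 12
  5 × C (aromatic): 1 H each → 5
  1 × C: 1 H
  1 × C (aromatic): no H
  1 × S: no H
  Total hydrogens = 18.
Molecular formula: C13H18S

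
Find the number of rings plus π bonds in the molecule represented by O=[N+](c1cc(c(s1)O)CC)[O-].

4

Molecular formula from the SMILES: C6H7NO3S.
DoU = (2C + 2 + N − H − X)/2 = (2·6 + 2 + 1 − 7 − 0)/2 = 8/2 = 4.
(Structurally: 1 ring(s) + 3 π bond(s) = 4.)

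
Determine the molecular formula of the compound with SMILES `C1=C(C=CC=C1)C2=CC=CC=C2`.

Heavy atoms from the SMILES: 12 C.
Implicit hydrogens by atom environment:
  10 × C (aromatic): 1 H each → 10
  2 × C (aromatic): no H
  Total hydrogens = 10.
Molecular formula: C12H10

C12H10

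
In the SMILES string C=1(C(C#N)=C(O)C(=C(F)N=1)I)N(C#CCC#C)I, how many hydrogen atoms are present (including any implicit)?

Hydrogens are implicit in SMILES; fill each atom to its normal valence:
  5 × C (aromatic): no H
  4 × C: no H
  2 × I: no H
  2 × N: no H
  1 × C: 2 H
  1 × C: 1 H
  1 × F: no H
  1 × N (aromatic): no H
  1 × O: 1 H
  Total hydrogens = 4.

4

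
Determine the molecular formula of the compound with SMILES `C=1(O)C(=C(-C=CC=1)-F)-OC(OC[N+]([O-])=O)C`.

Heavy atoms from the SMILES: 9 C, 1 F, 1 N, 5 O.
Implicit hydrogens by atom environment:
  3 × C (aromatic): 1 H each → 3
  3 × C (aromatic): no H
  3 × O: no H
  1 × C: 3 H
  1 × C: 2 H
  1 × C: 1 H
  1 × F: no H
  1 × N (charge +1): no H
  1 × O: 1 H
  1 × O (charge -1): no H
  Total hydrogens = 10.
Molecular formula: C9H10FNO5

C9H10FNO5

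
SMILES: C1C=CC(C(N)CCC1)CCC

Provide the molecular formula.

Heavy atoms from the SMILES: 11 C, 1 N.
Implicit hydrogens by atom environment:
  6 × C: 2 H each → 12
  4 × C: 1 H each → 4
  1 × C: 3 H
  1 × N: 2 H
  Total hydrogens = 21.
Molecular formula: C11H21N

C11H21N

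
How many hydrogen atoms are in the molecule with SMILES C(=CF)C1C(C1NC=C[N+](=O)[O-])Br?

8

Hydrogens are implicit in SMILES; fill each atom to its normal valence:
  7 × C: 1 H each → 7
  1 × Br: no H
  1 × F: no H
  1 × N: 1 H
  1 × N (charge +1): no H
  1 × O: no H
  1 × O (charge -1): no H
  Total hydrogens = 8.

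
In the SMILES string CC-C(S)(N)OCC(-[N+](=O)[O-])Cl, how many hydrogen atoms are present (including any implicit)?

11

Hydrogens are implicit in SMILES; fill each atom to its normal valence:
  2 × C: 2 H each → 4
  2 × O: no H
  1 × C: 3 H
  1 × C: 1 H
  1 × C: no H
  1 × Cl: no H
  1 × N: 2 H
  1 × N (charge +1): no H
  1 × O (charge -1): no H
  1 × S: 1 H
  Total hydrogens = 11.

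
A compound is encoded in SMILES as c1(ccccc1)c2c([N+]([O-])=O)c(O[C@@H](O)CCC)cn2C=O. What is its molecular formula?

Heavy atoms from the SMILES: 15 C, 2 N, 5 O.
Implicit hydrogens by atom environment:
  6 × C (aromatic): 1 H each → 6
  4 × C (aromatic): no H
  3 × O: no H
  2 × C: 2 H each → 4
  2 × C: 1 H each → 2
  1 × C: 3 H
  1 × N (aromatic): no H
  1 × N (charge +1): no H
  1 × O: 1 H
  1 × O (charge -1): no H
  Total hydrogens = 16.
Molecular formula: C15H16N2O5

C15H16N2O5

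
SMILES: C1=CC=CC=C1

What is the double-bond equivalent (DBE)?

4

Molecular formula from the SMILES: C6H6.
DoU = (2C + 2 + N − H − X)/2 = (2·6 + 2 + 0 − 6 − 0)/2 = 8/2 = 4.
(Structurally: 1 ring(s) + 3 π bond(s) = 4.)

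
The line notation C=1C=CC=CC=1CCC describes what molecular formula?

C9H12

Heavy atoms from the SMILES: 9 C.
Implicit hydrogens by atom environment:
  5 × C (aromatic): 1 H each → 5
  2 × C: 2 H each → 4
  1 × C: 3 H
  1 × C (aromatic): no H
  Total hydrogens = 12.
Molecular formula: C9H12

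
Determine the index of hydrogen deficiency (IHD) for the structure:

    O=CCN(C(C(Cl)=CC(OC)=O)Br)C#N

Molecular formula from the SMILES: C8H8BrClN2O3.
DoU = (2C + 2 + N − H − X)/2 = (2·8 + 2 + 2 − 8 − 2)/2 = 10/2 = 5.
(Structurally: 0 ring(s) + 5 π bond(s) = 5.)

5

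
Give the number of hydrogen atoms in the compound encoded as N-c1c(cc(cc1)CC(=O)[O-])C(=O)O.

8

Hydrogens are implicit in SMILES; fill each atom to its normal valence:
  3 × C (aromatic): 1 H each → 3
  3 × C (aromatic): no H
  2 × C: no H
  2 × O: no H
  1 × C: 2 H
  1 × N: 2 H
  1 × O: 1 H
  1 × O (charge -1): no H
  Total hydrogens = 8.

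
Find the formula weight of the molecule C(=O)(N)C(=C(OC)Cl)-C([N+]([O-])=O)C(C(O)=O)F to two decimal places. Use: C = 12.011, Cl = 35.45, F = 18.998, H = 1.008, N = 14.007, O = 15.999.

270.60

Molecular formula: C7H8ClFN2O6.
M = 7×12.011 + 1×35.45 + 1×18.998 + 8×1.008 + 2×14.007 + 6×15.999 = 270.60 g/mol.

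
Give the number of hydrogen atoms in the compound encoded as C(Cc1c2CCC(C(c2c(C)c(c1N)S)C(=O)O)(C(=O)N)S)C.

Hydrogens are implicit in SMILES; fill each atom to its normal valence:
  6 × C (aromatic): no H
  4 × C: 2 H each → 8
  3 × C: no H
  2 × C: 3 H each → 6
  2 × N: 2 H each → 4
  2 × O: no H
  2 × S: 1 H each → 2
  1 × C: 1 H
  1 × O: 1 H
  Total hydrogens = 22.

22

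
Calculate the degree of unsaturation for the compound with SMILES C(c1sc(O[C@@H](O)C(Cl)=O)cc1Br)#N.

Molecular formula from the SMILES: C7H3BrClNO3S.
DoU = (2C + 2 + N − H − X)/2 = (2·7 + 2 + 1 − 3 − 2)/2 = 12/2 = 6.
(Structurally: 1 ring(s) + 5 π bond(s) = 6.)

6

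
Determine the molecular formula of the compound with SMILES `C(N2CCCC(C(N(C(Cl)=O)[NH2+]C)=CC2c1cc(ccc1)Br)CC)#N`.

Heavy atoms from the SMILES: 1 Br, 18 C, 1 Cl, 4 N, 1 O.
Implicit hydrogens by atom environment:
  4 × C: 2 H each → 8
  4 × C (aromatic): 1 H each → 4
  3 × C: 1 H each → 3
  3 × C: no H
  3 × N: no H
  2 × C: 3 H each → 6
  2 × C (aromatic): no H
  1 × Br: no H
  1 × Cl: no H
  1 × N (charge +1): 2 H
  1 × O: no H
  Total hydrogens = 23.
Net charge +1.
Molecular formula: C18H23BrClN4O+

C18H23BrClN4O+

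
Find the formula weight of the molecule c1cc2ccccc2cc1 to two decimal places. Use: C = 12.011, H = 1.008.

128.17

Molecular formula: C10H8.
M = 10×12.011 + 8×1.008 = 128.17 g/mol.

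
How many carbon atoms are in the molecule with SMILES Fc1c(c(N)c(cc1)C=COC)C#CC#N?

12

The symbol for carbon appears 12 times in the SMILES. Lowercase c denotes aromatic carbon and counts toward C.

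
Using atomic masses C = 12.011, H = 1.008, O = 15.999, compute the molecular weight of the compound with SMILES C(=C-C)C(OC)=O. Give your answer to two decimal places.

Molecular formula: C5H8O2.
M = 5×12.011 + 8×1.008 + 2×15.999 = 100.12 g/mol.

100.12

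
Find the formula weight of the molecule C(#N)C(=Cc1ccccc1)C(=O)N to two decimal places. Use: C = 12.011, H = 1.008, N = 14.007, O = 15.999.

Molecular formula: C10H8N2O.
M = 10×12.011 + 8×1.008 + 2×14.007 + 1×15.999 = 172.19 g/mol.

172.19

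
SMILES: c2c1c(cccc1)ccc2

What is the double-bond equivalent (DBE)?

7

Molecular formula from the SMILES: C10H8.
DoU = (2C + 2 + N − H − X)/2 = (2·10 + 2 + 0 − 8 − 0)/2 = 14/2 = 7.
(Structurally: 2 ring(s) + 5 π bond(s) = 7.)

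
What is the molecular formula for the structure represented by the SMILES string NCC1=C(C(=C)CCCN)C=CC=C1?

Heavy atoms from the SMILES: 12 C, 2 N.
Implicit hydrogens by atom environment:
  5 × C: 2 H each → 10
  4 × C (aromatic): 1 H each → 4
  2 × C (aromatic): no H
  2 × N: 2 H each → 4
  1 × C: no H
  Total hydrogens = 18.
Molecular formula: C12H18N2

C12H18N2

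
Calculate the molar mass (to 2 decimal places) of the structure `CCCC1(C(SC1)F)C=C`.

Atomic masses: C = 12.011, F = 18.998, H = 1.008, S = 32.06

160.25

Molecular formula: C8H13FS.
M = 8×12.011 + 1×18.998 + 13×1.008 + 1×32.06 = 160.25 g/mol.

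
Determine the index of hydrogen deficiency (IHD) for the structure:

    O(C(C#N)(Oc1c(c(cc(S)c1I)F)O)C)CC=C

Molecular formula from the SMILES: C12H11FINO3S.
DoU = (2C + 2 + N − H − X)/2 = (2·12 + 2 + 1 − 11 − 2)/2 = 14/2 = 7.
(Structurally: 1 ring(s) + 6 π bond(s) = 7.)

7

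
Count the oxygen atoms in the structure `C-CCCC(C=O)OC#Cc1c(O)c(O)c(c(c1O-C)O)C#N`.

6

The symbol for oxygen appears 6 times in the SMILES.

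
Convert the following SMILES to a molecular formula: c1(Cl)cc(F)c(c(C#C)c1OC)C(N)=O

Heavy atoms from the SMILES: 10 C, 1 Cl, 1 F, 1 N, 2 O.
Implicit hydrogens by atom environment:
  5 × C (aromatic): no H
  2 × C: no H
  2 × O: no H
  1 × C: 3 H
  1 × C (aromatic): 1 H
  1 × C: 1 H
  1 × Cl: no H
  1 × F: no H
  1 × N: 2 H
  Total hydrogens = 7.
Molecular formula: C10H7ClFNO2

C10H7ClFNO2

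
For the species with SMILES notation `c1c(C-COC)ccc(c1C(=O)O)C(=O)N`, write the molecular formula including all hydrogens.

Heavy atoms from the SMILES: 11 C, 1 N, 4 O.
Implicit hydrogens by atom environment:
  3 × C (aromatic): 1 H each → 3
  3 × C (aromatic): no H
  3 × O: no H
  2 × C: 2 H each → 4
  2 × C: no H
  1 × C: 3 H
  1 × N: 2 H
  1 × O: 1 H
  Total hydrogens = 13.
Molecular formula: C11H13NO4

C11H13NO4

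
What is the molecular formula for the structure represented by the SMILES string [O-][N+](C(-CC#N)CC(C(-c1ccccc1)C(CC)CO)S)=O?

C16H22N2O3S

Heavy atoms from the SMILES: 16 C, 2 N, 3 O, 1 S.
Implicit hydrogens by atom environment:
  5 × C (aromatic): 1 H each → 5
  4 × C: 2 H each → 8
  4 × C: 1 H each → 4
  1 × C: 3 H
  1 × C: no H
  1 × C (aromatic): no H
  1 × N: no H
  1 × N (charge +1): no H
  1 × O: 1 H
  1 × O: no H
  1 × O (charge -1): no H
  1 × S: 1 H
  Total hydrogens = 22.
Molecular formula: C16H22N2O3S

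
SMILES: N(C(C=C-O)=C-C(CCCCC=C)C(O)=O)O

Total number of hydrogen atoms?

19

Hydrogens are implicit in SMILES; fill each atom to its normal valence:
  5 × C: 2 H each → 10
  5 × C: 1 H each → 5
  3 × O: 1 H each → 3
  2 × C: no H
  1 × N: 1 H
  1 × O: no H
  Total hydrogens = 19.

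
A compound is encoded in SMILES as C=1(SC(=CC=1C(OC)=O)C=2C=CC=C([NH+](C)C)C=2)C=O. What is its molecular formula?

C15H16NO3S+

Heavy atoms from the SMILES: 15 C, 1 N, 3 O, 1 S.
Implicit hydrogens by atom environment:
  5 × C (aromatic): 1 H each → 5
  5 × C (aromatic): no H
  3 × C: 3 H each → 9
  3 × O: no H
  1 × C: 1 H
  1 × C: no H
  1 × N (charge +1): 1 H
  1 × S (aromatic): no H
  Total hydrogens = 16.
Net charge +1.
Molecular formula: C15H16NO3S+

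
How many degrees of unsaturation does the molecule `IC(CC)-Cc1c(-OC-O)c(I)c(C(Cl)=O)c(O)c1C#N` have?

Molecular formula from the SMILES: C13H12ClI2NO4.
DoU = (2C + 2 + N − H − X)/2 = (2·13 + 2 + 1 − 12 − 3)/2 = 14/2 = 7.
(Structurally: 1 ring(s) + 6 π bond(s) = 7.)

7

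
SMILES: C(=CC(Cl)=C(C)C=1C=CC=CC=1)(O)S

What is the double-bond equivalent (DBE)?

6

Molecular formula from the SMILES: C11H11ClOS.
DoU = (2C + 2 + N − H − X)/2 = (2·11 + 2 + 0 − 11 − 1)/2 = 12/2 = 6.
(Structurally: 1 ring(s) + 5 π bond(s) = 6.)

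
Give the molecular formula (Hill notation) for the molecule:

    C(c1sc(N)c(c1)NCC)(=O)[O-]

Heavy atoms from the SMILES: 7 C, 2 N, 2 O, 1 S.
Implicit hydrogens by atom environment:
  3 × C (aromatic): no H
  1 × C: 3 H
  1 × C: 2 H
  1 × C (aromatic): 1 H
  1 × C: no H
  1 × N: 2 H
  1 × N: 1 H
  1 × O: no H
  1 × O (charge -1): no H
  1 × S (aromatic): no H
  Total hydrogens = 9.
Net charge -1.
Molecular formula: C7H9N2O2S-

C7H9N2O2S-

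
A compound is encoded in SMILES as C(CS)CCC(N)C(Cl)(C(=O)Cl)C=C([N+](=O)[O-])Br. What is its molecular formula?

Heavy atoms from the SMILES: 1 Br, 9 C, 2 Cl, 2 N, 3 O, 1 S.
Implicit hydrogens by atom environment:
  4 × C: 2 H each → 8
  3 × C: no H
  2 × C: 1 H each → 2
  2 × Cl: no H
  2 × O: no H
  1 × Br: no H
  1 × N: 2 H
  1 × N (charge +1): no H
  1 × O (charge -1): no H
  1 × S: 1 H
  Total hydrogens = 13.
Molecular formula: C9H13BrCl2N2O3S

C9H13BrCl2N2O3S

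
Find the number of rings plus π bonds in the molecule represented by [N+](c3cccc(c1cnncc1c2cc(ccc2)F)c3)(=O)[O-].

Molecular formula from the SMILES: C16H10FN3O2.
DoU = (2C + 2 + N − H − X)/2 = (2·16 + 2 + 3 − 10 − 1)/2 = 26/2 = 13.
(Structurally: 3 ring(s) + 10 π bond(s) = 13.)

13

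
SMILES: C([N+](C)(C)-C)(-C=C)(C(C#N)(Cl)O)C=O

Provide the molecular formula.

C9H14ClN2O2+

Heavy atoms from the SMILES: 9 C, 1 Cl, 2 N, 2 O.
Implicit hydrogens by atom environment:
  3 × C: 3 H each → 9
  3 × C: no H
  2 × C: 1 H each → 2
  1 × C: 2 H
  1 × Cl: no H
  1 × N: no H
  1 × N (charge +1): no H
  1 × O: 1 H
  1 × O: no H
  Total hydrogens = 14.
Net charge +1.
Molecular formula: C9H14ClN2O2+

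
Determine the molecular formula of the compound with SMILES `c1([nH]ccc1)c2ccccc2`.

Heavy atoms from the SMILES: 10 C, 1 N.
Implicit hydrogens by atom environment:
  8 × C (aromatic): 1 H each → 8
  2 × C (aromatic): no H
  1 × N (aromatic): 1 H
  Total hydrogens = 9.
Molecular formula: C10H9N

C10H9N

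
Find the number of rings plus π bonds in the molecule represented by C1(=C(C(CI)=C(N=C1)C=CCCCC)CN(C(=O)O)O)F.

Molecular formula from the SMILES: C14H18FIN2O3.
DoU = (2C + 2 + N − H − X)/2 = (2·14 + 2 + 2 − 18 − 2)/2 = 12/2 = 6.
(Structurally: 1 ring(s) + 5 π bond(s) = 6.)

6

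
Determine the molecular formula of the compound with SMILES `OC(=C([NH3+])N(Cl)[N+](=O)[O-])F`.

Heavy atoms from the SMILES: 2 C, 1 Cl, 1 F, 3 N, 3 O.
Implicit hydrogens by atom environment:
  2 × C: no H
  1 × Cl: no H
  1 × F: no H
  1 × N (charge +1): 3 H
  1 × N: no H
  1 × N (charge +1): no H
  1 × O: 1 H
  1 × O: no H
  1 × O (charge -1): no H
  Total hydrogens = 4.
Net charge +1.
Molecular formula: C2H4ClFN3O3+

C2H4ClFN3O3+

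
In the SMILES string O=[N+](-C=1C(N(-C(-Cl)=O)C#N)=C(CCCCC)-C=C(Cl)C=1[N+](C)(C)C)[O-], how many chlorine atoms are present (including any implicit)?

2

The symbol for chlorine appears 2 times in the SMILES.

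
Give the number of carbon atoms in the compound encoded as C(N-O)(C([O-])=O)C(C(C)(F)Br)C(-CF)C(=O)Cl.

8

The symbol for carbon appears 8 times in the SMILES. (Cl is a single chlorine, not C + l.)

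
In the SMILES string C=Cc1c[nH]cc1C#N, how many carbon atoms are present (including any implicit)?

The symbol for carbon appears 7 times in the SMILES. Lowercase c denotes aromatic carbon and counts toward C.

7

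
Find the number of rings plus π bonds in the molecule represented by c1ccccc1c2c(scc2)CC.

Molecular formula from the SMILES: C12H12S.
DoU = (2C + 2 + N − H − X)/2 = (2·12 + 2 + 0 − 12 − 0)/2 = 14/2 = 7.
(Structurally: 2 ring(s) + 5 π bond(s) = 7.)

7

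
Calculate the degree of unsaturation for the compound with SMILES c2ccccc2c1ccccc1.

Molecular formula from the SMILES: C12H10.
DoU = (2C + 2 + N − H − X)/2 = (2·12 + 2 + 0 − 10 − 0)/2 = 16/2 = 8.
(Structurally: 2 ring(s) + 6 π bond(s) = 8.)

8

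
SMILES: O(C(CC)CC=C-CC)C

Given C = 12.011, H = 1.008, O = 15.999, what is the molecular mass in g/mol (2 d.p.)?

142.24

Molecular formula: C9H18O.
M = 9×12.011 + 18×1.008 + 1×15.999 = 142.24 g/mol.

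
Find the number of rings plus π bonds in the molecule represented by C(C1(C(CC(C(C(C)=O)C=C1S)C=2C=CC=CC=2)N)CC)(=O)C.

Molecular formula from the SMILES: C19H25NO2S.
DoU = (2C + 2 + N − H − X)/2 = (2·19 + 2 + 1 − 25 − 0)/2 = 16/2 = 8.
(Structurally: 2 ring(s) + 6 π bond(s) = 8.)

8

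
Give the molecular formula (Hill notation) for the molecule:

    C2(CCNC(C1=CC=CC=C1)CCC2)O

Heavy atoms from the SMILES: 13 C, 1 N, 1 O.
Implicit hydrogens by atom environment:
  5 × C: 2 H each → 10
  5 × C (aromatic): 1 H each → 5
  2 × C: 1 H each → 2
  1 × C (aromatic): no H
  1 × N: 1 H
  1 × O: 1 H
  Total hydrogens = 19.
Molecular formula: C13H19NO

C13H19NO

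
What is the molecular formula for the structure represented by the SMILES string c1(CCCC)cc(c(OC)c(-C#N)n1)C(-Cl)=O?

C12H13ClN2O2

Heavy atoms from the SMILES: 12 C, 1 Cl, 2 N, 2 O.
Implicit hydrogens by atom environment:
  4 × C (aromatic): no H
  3 × C: 2 H each → 6
  2 × C: 3 H each → 6
  2 × C: no H
  2 × O: no H
  1 × C (aromatic): 1 H
  1 × Cl: no H
  1 × N (aromatic): no H
  1 × N: no H
  Total hydrogens = 13.
Molecular formula: C12H13ClN2O2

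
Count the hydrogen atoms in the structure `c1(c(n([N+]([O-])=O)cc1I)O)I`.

Hydrogens are implicit in SMILES; fill each atom to its normal valence:
  3 × C (aromatic): no H
  2 × I: no H
  1 × C (aromatic): 1 H
  1 × N (aromatic): no H
  1 × N (charge +1): no H
  1 × O: 1 H
  1 × O: no H
  1 × O (charge -1): no H
  Total hydrogens = 2.

2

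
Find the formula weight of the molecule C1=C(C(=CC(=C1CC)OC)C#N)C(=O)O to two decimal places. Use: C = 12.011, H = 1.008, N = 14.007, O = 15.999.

205.21

Molecular formula: C11H11NO3.
M = 11×12.011 + 11×1.008 + 1×14.007 + 3×15.999 = 205.21 g/mol.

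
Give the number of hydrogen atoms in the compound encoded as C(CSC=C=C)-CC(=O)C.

12

Hydrogens are implicit in SMILES; fill each atom to its normal valence:
  4 × C: 2 H each → 8
  2 × C: no H
  1 × C: 3 H
  1 × C: 1 H
  1 × O: no H
  1 × S: no H
  Total hydrogens = 12.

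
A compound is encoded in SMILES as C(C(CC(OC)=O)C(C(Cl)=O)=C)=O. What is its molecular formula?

Heavy atoms from the SMILES: 8 C, 1 Cl, 4 O.
Implicit hydrogens by atom environment:
  4 × O: no H
  3 × C: no H
  2 × C: 2 H each → 4
  2 × C: 1 H each → 2
  1 × C: 3 H
  1 × Cl: no H
  Total hydrogens = 9.
Molecular formula: C8H9ClO4

C8H9ClO4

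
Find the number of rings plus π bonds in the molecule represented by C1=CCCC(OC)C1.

Molecular formula from the SMILES: C7H12O.
DoU = (2C + 2 + N − H − X)/2 = (2·7 + 2 + 0 − 12 − 0)/2 = 4/2 = 2.
(Structurally: 1 ring(s) + 1 π bond(s) = 2.)

2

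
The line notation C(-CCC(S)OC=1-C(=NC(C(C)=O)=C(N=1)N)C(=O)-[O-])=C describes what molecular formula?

C12H14N3O4S-

Heavy atoms from the SMILES: 12 C, 3 N, 4 O, 1 S.
Implicit hydrogens by atom environment:
  4 × C (aromatic): no H
  3 × C: 2 H each → 6
  3 × O: no H
  2 × C: 1 H each → 2
  2 × C: no H
  2 × N (aromatic): no H
  1 × C: 3 H
  1 × N: 2 H
  1 × O (charge -1): no H
  1 × S: 1 H
  Total hydrogens = 14.
Net charge -1.
Molecular formula: C12H14N3O4S-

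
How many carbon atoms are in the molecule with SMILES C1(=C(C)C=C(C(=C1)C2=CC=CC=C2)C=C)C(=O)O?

16

The symbol for carbon appears 16 times in the SMILES.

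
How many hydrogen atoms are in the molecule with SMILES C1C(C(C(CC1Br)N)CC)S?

Hydrogens are implicit in SMILES; fill each atom to its normal valence:
  4 × C: 1 H each → 4
  3 × C: 2 H each → 6
  1 × Br: no H
  1 × C: 3 H
  1 × N: 2 H
  1 × S: 1 H
  Total hydrogens = 16.

16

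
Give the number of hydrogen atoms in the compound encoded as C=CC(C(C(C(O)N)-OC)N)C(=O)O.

16

Hydrogens are implicit in SMILES; fill each atom to its normal valence:
  5 × C: 1 H each → 5
  2 × N: 2 H each → 4
  2 × O: 1 H each → 2
  2 × O: no H
  1 × C: 3 H
  1 × C: 2 H
  1 × C: no H
  Total hydrogens = 16.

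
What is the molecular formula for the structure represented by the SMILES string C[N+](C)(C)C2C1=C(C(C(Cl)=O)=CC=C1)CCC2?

Heavy atoms from the SMILES: 14 C, 1 Cl, 1 N, 1 O.
Implicit hydrogens by atom environment:
  3 × C: 3 H each → 9
  3 × C: 2 H each → 6
  3 × C (aromatic): 1 H each → 3
  3 × C (aromatic): no H
  1 × C: 1 H
  1 × C: no H
  1 × Cl: no H
  1 × N (charge +1): no H
  1 × O: no H
  Total hydrogens = 19.
Net charge +1.
Molecular formula: C14H19ClNO+

C14H19ClNO+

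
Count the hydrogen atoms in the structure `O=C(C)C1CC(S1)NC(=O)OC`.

Hydrogens are implicit in SMILES; fill each atom to its normal valence:
  3 × O: no H
  2 × C: 3 H each → 6
  2 × C: 1 H each → 2
  2 × C: no H
  1 × C: 2 H
  1 × N: 1 H
  1 × S: no H
  Total hydrogens = 11.

11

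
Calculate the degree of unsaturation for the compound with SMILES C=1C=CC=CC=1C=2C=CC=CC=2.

8

Molecular formula from the SMILES: C12H10.
DoU = (2C + 2 + N − H − X)/2 = (2·12 + 2 + 0 − 10 − 0)/2 = 16/2 = 8.
(Structurally: 2 ring(s) + 6 π bond(s) = 8.)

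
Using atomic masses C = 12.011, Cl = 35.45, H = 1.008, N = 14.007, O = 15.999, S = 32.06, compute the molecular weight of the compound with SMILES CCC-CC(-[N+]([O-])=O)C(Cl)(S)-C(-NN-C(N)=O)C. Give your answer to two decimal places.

Molecular formula: C9H19ClN4O3S.
M = 9×12.011 + 1×35.45 + 19×1.008 + 4×14.007 + 3×15.999 + 1×32.06 = 298.79 g/mol.

298.79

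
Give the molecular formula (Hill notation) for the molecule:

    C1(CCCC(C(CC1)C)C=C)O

Heavy atoms from the SMILES: 11 C, 1 O.
Implicit hydrogens by atom environment:
  6 × C: 2 H each → 12
  4 × C: 1 H each → 4
  1 × C: 3 H
  1 × O: 1 H
  Total hydrogens = 20.
Molecular formula: C11H20O

C11H20O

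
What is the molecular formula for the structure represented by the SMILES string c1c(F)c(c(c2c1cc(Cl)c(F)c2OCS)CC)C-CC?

Heavy atoms from the SMILES: 16 C, 1 Cl, 2 F, 1 O, 1 S.
Implicit hydrogens by atom environment:
  8 × C (aromatic): no H
  4 × C: 2 H each → 8
  2 × C: 3 H each → 6
  2 × C (aromatic): 1 H each → 2
  2 × F: no H
  1 × Cl: no H
  1 × O: no H
  1 × S: 1 H
  Total hydrogens = 17.
Molecular formula: C16H17ClF2OS

C16H17ClF2OS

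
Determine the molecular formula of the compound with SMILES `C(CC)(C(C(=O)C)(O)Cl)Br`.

C6H10BrClO2

Heavy atoms from the SMILES: 1 Br, 6 C, 1 Cl, 2 O.
Implicit hydrogens by atom environment:
  2 × C: 3 H each → 6
  2 × C: no H
  1 × Br: no H
  1 × C: 2 H
  1 × C: 1 H
  1 × Cl: no H
  1 × O: 1 H
  1 × O: no H
  Total hydrogens = 10.
Molecular formula: C6H10BrClO2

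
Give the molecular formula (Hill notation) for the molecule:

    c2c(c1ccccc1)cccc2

Heavy atoms from the SMILES: 12 C.
Implicit hydrogens by atom environment:
  10 × C (aromatic): 1 H each → 10
  2 × C (aromatic): no H
  Total hydrogens = 10.
Molecular formula: C12H10

C12H10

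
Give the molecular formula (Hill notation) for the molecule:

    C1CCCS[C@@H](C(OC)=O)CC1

C9H16O2S

Heavy atoms from the SMILES: 9 C, 2 O, 1 S.
Implicit hydrogens by atom environment:
  6 × C: 2 H each → 12
  2 × O: no H
  1 × C: 3 H
  1 × C: 1 H
  1 × C: no H
  1 × S: no H
  Total hydrogens = 16.
Molecular formula: C9H16O2S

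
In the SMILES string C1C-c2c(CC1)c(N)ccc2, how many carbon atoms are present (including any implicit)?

10

The symbol for carbon appears 10 times in the SMILES. Lowercase c denotes aromatic carbon and counts toward C.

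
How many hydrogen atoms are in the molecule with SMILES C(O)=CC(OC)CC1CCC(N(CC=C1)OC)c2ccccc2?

Hydrogens are implicit in SMILES; fill each atom to its normal valence:
  7 × C: 1 H each → 7
  5 × C (aromatic): 1 H each → 5
  4 × C: 2 H each → 8
  2 × C: 3 H each → 6
  2 × O: no H
  1 × C (aromatic): no H
  1 × N: no H
  1 × O: 1 H
  Total hydrogens = 27.

27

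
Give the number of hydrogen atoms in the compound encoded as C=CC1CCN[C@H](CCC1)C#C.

Hydrogens are implicit in SMILES; fill each atom to its normal valence:
  6 × C: 2 H each → 12
  4 × C: 1 H each → 4
  1 × C: no H
  1 × N: 1 H
  Total hydrogens = 17.

17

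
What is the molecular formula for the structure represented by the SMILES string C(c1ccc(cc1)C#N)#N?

C8H4N2

Heavy atoms from the SMILES: 8 C, 2 N.
Implicit hydrogens by atom environment:
  4 × C (aromatic): 1 H each → 4
  2 × C (aromatic): no H
  2 × C: no H
  2 × N: no H
  Total hydrogens = 4.
Molecular formula: C8H4N2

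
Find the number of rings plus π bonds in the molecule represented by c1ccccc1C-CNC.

4

Molecular formula from the SMILES: C9H13N.
DoU = (2C + 2 + N − H − X)/2 = (2·9 + 2 + 1 − 13 − 0)/2 = 8/2 = 4.
(Structurally: 1 ring(s) + 3 π bond(s) = 4.)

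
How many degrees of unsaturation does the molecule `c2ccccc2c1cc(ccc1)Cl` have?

Molecular formula from the SMILES: C12H9Cl.
DoU = (2C + 2 + N − H − X)/2 = (2·12 + 2 + 0 − 9 − 1)/2 = 16/2 = 8.
(Structurally: 2 ring(s) + 6 π bond(s) = 8.)

8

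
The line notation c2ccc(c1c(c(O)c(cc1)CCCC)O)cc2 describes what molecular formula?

Heavy atoms from the SMILES: 16 C, 2 O.
Implicit hydrogens by atom environment:
  7 × C (aromatic): 1 H each → 7
  5 × C (aromatic): no H
  3 × C: 2 H each → 6
  2 × O: 1 H each → 2
  1 × C: 3 H
  Total hydrogens = 18.
Molecular formula: C16H18O2

C16H18O2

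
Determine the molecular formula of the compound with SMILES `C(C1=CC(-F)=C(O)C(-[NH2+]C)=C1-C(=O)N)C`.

C10H14FN2O2+

Heavy atoms from the SMILES: 10 C, 1 F, 2 N, 2 O.
Implicit hydrogens by atom environment:
  5 × C (aromatic): no H
  2 × C: 3 H each → 6
  1 × C: 2 H
  1 × C (aromatic): 1 H
  1 × C: no H
  1 × F: no H
  1 × N (charge +1): 2 H
  1 × N: 2 H
  1 × O: 1 H
  1 × O: no H
  Total hydrogens = 14.
Net charge +1.
Molecular formula: C10H14FN2O2+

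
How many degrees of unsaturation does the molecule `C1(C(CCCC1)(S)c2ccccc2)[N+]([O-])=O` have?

Molecular formula from the SMILES: C12H15NO2S.
DoU = (2C + 2 + N − H − X)/2 = (2·12 + 2 + 1 − 15 − 0)/2 = 12/2 = 6.
(Structurally: 2 ring(s) + 4 π bond(s) = 6.)

6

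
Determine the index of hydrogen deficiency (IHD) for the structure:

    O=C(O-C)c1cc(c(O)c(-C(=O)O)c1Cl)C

6

Molecular formula from the SMILES: C10H9ClO5.
DoU = (2C + 2 + N − H − X)/2 = (2·10 + 2 + 0 − 9 − 1)/2 = 12/2 = 6.
(Structurally: 1 ring(s) + 5 π bond(s) = 6.)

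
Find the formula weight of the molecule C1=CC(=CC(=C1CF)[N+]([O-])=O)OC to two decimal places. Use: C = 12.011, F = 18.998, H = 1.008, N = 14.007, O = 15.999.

185.15

Molecular formula: C8H8FNO3.
M = 8×12.011 + 1×18.998 + 8×1.008 + 1×14.007 + 3×15.999 = 185.15 g/mol.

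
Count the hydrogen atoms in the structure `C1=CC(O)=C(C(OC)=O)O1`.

6

Hydrogens are implicit in SMILES; fill each atom to its normal valence:
  2 × C (aromatic): 1 H each → 2
  2 × C (aromatic): no H
  2 × O: no H
  1 × C: 3 H
  1 × C: no H
  1 × O: 1 H
  1 × O (aromatic): no H
  Total hydrogens = 6.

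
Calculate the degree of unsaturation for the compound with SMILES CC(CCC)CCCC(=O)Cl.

1

Molecular formula from the SMILES: C9H17ClO.
DoU = (2C + 2 + N − H − X)/2 = (2·9 + 2 + 0 − 17 − 1)/2 = 2/2 = 1.
(Structurally: 0 ring(s) + 1 π bond(s) = 1.)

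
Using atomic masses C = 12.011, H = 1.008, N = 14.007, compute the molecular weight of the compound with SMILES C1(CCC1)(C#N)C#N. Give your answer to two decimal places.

106.13

Molecular formula: C6H6N2.
M = 6×12.011 + 6×1.008 + 2×14.007 = 106.13 g/mol.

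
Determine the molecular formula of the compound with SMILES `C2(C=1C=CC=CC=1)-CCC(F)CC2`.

C12H15F

Heavy atoms from the SMILES: 12 C, 1 F.
Implicit hydrogens by atom environment:
  5 × C (aromatic): 1 H each → 5
  4 × C: 2 H each → 8
  2 × C: 1 H each → 2
  1 × C (aromatic): no H
  1 × F: no H
  Total hydrogens = 15.
Molecular formula: C12H15F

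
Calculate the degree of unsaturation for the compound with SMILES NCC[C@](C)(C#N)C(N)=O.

Molecular formula from the SMILES: C6H11N3O.
DoU = (2C + 2 + N − H − X)/2 = (2·6 + 2 + 3 − 11 − 0)/2 = 6/2 = 3.
(Structurally: 0 ring(s) + 3 π bond(s) = 3.)

3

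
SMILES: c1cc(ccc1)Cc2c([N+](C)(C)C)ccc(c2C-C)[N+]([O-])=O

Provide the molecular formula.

C18H23N2O2+

Heavy atoms from the SMILES: 18 C, 2 N, 2 O.
Implicit hydrogens by atom environment:
  7 × C (aromatic): 1 H each → 7
  5 × C (aromatic): no H
  4 × C: 3 H each → 12
  2 × C: 2 H each → 4
  2 × N (charge +1): no H
  1 × O: no H
  1 × O (charge -1): no H
  Total hydrogens = 23.
Net charge +1.
Molecular formula: C18H23N2O2+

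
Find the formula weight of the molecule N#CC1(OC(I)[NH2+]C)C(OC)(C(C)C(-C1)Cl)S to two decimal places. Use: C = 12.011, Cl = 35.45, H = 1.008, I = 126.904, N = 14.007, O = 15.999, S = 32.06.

Molecular formula: C10H17ClIN2O2S+.
M = 10×12.011 + 1×35.45 + 17×1.008 + 1×126.904 + 2×14.007 + 2×15.999 + 1×32.06 = 391.67 g/mol.

391.67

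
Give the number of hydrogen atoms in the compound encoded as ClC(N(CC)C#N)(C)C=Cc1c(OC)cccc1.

Hydrogens are implicit in SMILES; fill each atom to its normal valence:
  4 × C (aromatic): 1 H each → 4
  3 × C: 3 H each → 9
  2 × C: 1 H each → 2
  2 × C: no H
  2 × C (aromatic): no H
  2 × N: no H
  1 × C: 2 H
  1 × Cl: no H
  1 × O: no H
  Total hydrogens = 17.

17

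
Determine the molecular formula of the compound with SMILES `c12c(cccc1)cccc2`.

C10H8

Heavy atoms from the SMILES: 10 C.
Implicit hydrogens by atom environment:
  8 × C (aromatic): 1 H each → 8
  2 × C (aromatic): no H
  Total hydrogens = 8.
Molecular formula: C10H8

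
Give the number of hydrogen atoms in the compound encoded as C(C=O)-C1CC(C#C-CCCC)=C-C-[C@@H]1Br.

Hydrogens are implicit in SMILES; fill each atom to its normal valence:
  6 × C: 2 H each → 12
  4 × C: 1 H each → 4
  3 × C: no H
  1 × Br: no H
  1 × C: 3 H
  1 × O: no H
  Total hydrogens = 19.

19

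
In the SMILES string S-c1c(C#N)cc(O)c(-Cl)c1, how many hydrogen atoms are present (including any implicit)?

4

Hydrogens are implicit in SMILES; fill each atom to its normal valence:
  4 × C (aromatic): no H
  2 × C (aromatic): 1 H each → 2
  1 × C: no H
  1 × Cl: no H
  1 × N: no H
  1 × O: 1 H
  1 × S: 1 H
  Total hydrogens = 4.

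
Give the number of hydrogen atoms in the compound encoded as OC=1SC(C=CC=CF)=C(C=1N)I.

Hydrogens are implicit in SMILES; fill each atom to its normal valence:
  4 × C: 1 H each → 4
  4 × C (aromatic): no H
  1 × F: no H
  1 × I: no H
  1 × N: 2 H
  1 × O: 1 H
  1 × S (aromatic): no H
  Total hydrogens = 7.

7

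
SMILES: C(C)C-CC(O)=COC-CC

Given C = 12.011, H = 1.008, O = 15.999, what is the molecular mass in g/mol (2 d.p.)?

Molecular formula: C9H18O2.
M = 9×12.011 + 18×1.008 + 2×15.999 = 158.24 g/mol.

158.24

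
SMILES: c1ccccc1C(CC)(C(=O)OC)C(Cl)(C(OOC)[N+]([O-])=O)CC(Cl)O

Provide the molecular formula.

Heavy atoms from the SMILES: 16 C, 2 Cl, 1 N, 7 O.
Implicit hydrogens by atom environment:
  5 × C (aromatic): 1 H each → 5
  5 × O: no H
  3 × C: 3 H each → 9
  3 × C: no H
  2 × C: 2 H each → 4
  2 × C: 1 H each → 2
  2 × Cl: no H
  1 × C (aromatic): no H
  1 × N (charge +1): no H
  1 × O: 1 H
  1 × O (charge -1): no H
  Total hydrogens = 21.
Molecular formula: C16H21Cl2NO7

C16H21Cl2NO7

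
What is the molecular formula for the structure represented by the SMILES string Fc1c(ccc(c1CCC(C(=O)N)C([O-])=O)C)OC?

Heavy atoms from the SMILES: 13 C, 1 F, 1 N, 4 O.
Implicit hydrogens by atom environment:
  4 × C (aromatic): no H
  3 × O: no H
  2 × C: 3 H each → 6
  2 × C: 2 H each → 4
  2 × C (aromatic): 1 H each → 2
  2 × C: no H
  1 × C: 1 H
  1 × F: no H
  1 × N: 2 H
  1 × O (charge -1): no H
  Total hydrogens = 15.
Net charge -1.
Molecular formula: C13H15FNO4-

C13H15FNO4-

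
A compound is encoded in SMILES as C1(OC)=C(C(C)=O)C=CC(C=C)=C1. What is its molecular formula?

C11H12O2

Heavy atoms from the SMILES: 11 C, 2 O.
Implicit hydrogens by atom environment:
  3 × C (aromatic): 1 H each → 3
  3 × C (aromatic): no H
  2 × C: 3 H each → 6
  2 × O: no H
  1 × C: 2 H
  1 × C: 1 H
  1 × C: no H
  Total hydrogens = 12.
Molecular formula: C11H12O2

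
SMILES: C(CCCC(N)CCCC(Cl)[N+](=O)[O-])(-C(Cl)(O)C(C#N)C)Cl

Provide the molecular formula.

Heavy atoms from the SMILES: 13 C, 3 Cl, 3 N, 3 O.
Implicit hydrogens by atom environment:
  6 × C: 2 H each → 12
  4 × C: 1 H each → 4
  3 × Cl: no H
  2 × C: no H
  1 × C: 3 H
  1 × N: 2 H
  1 × N (charge +1): no H
  1 × N: no H
  1 × O: 1 H
  1 × O: no H
  1 × O (charge -1): no H
  Total hydrogens = 22.
Molecular formula: C13H22Cl3N3O3

C13H22Cl3N3O3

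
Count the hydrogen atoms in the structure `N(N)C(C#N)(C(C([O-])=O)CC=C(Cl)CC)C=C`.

15

Hydrogens are implicit in SMILES; fill each atom to its normal valence:
  4 × C: no H
  3 × C: 2 H each → 6
  3 × C: 1 H each → 3
  1 × C: 3 H
  1 × Cl: no H
  1 × N: 2 H
  1 × N: 1 H
  1 × N: no H
  1 × O: no H
  1 × O (charge -1): no H
  Total hydrogens = 15.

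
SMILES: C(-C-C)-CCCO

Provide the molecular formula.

C6H14O

Heavy atoms from the SMILES: 6 C, 1 O.
Implicit hydrogens by atom environment:
  5 × C: 2 H each → 10
  1 × C: 3 H
  1 × O: 1 H
  Total hydrogens = 14.
Molecular formula: C6H14O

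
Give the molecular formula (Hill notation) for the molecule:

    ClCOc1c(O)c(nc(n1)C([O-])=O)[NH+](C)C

Heavy atoms from the SMILES: 8 C, 1 Cl, 3 N, 4 O.
Implicit hydrogens by atom environment:
  4 × C (aromatic): no H
  2 × C: 3 H each → 6
  2 × N (aromatic): no H
  2 × O: no H
  1 × C: 2 H
  1 × C: no H
  1 × Cl: no H
  1 × N (charge +1): 1 H
  1 × O: 1 H
  1 × O (charge -1): no H
  Total hydrogens = 10.
Molecular formula: C8H10ClN3O4

C8H10ClN3O4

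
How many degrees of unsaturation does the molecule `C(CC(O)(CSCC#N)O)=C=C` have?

4

Molecular formula from the SMILES: C8H11NO2S.
DoU = (2C + 2 + N − H − X)/2 = (2·8 + 2 + 1 − 11 − 0)/2 = 8/2 = 4.
(Structurally: 0 ring(s) + 4 π bond(s) = 4.)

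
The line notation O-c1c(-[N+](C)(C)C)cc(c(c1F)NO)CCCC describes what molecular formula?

Heavy atoms from the SMILES: 13 C, 1 F, 2 N, 2 O.
Implicit hydrogens by atom environment:
  5 × C (aromatic): no H
  4 × C: 3 H each → 12
  3 × C: 2 H each → 6
  2 × O: 1 H each → 2
  1 × C (aromatic): 1 H
  1 × F: no H
  1 × N: 1 H
  1 × N (charge +1): no H
  Total hydrogens = 22.
Net charge +1.
Molecular formula: C13H22FN2O2+

C13H22FN2O2+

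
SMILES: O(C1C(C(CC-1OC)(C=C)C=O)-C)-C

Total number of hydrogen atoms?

Hydrogens are implicit in SMILES; fill each atom to its normal valence:
  5 × C: 1 H each → 5
  3 × C: 3 H each → 9
  3 × O: no H
  2 × C: 2 H each → 4
  1 × C: no H
  Total hydrogens = 18.

18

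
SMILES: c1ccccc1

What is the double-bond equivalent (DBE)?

Molecular formula from the SMILES: C6H6.
DoU = (2C + 2 + N − H − X)/2 = (2·6 + 2 + 0 − 6 − 0)/2 = 8/2 = 4.
(Structurally: 1 ring(s) + 3 π bond(s) = 4.)

4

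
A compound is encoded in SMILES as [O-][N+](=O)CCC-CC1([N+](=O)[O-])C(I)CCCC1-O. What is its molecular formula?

C10H17IN2O5

Heavy atoms from the SMILES: 10 C, 1 I, 2 N, 5 O.
Implicit hydrogens by atom environment:
  7 × C: 2 H each → 14
  2 × C: 1 H each → 2
  2 × N (charge +1): no H
  2 × O: no H
  2 × O (charge -1): no H
  1 × C: no H
  1 × I: no H
  1 × O: 1 H
  Total hydrogens = 17.
Molecular formula: C10H17IN2O5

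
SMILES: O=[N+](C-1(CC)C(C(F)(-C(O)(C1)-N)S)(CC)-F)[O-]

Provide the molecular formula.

C9H16F2N2O3S

Heavy atoms from the SMILES: 9 C, 2 F, 2 N, 3 O, 1 S.
Implicit hydrogens by atom environment:
  4 × C: no H
  3 × C: 2 H each → 6
  2 × C: 3 H each → 6
  2 × F: no H
  1 × N: 2 H
  1 × N (charge +1): no H
  1 × O: 1 H
  1 × O: no H
  1 × O (charge -1): no H
  1 × S: 1 H
  Total hydrogens = 16.
Molecular formula: C9H16F2N2O3S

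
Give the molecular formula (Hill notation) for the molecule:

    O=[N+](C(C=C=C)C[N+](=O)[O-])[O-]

Heavy atoms from the SMILES: 5 C, 2 N, 4 O.
Implicit hydrogens by atom environment:
  2 × C: 2 H each → 4
  2 × C: 1 H each → 2
  2 × N (charge +1): no H
  2 × O: no H
  2 × O (charge -1): no H
  1 × C: no H
  Total hydrogens = 6.
Molecular formula: C5H6N2O4

C5H6N2O4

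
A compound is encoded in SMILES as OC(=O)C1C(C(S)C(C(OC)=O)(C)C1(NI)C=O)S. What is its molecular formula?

Heavy atoms from the SMILES: 10 C, 1 I, 1 N, 5 O, 2 S.
Implicit hydrogens by atom environment:
  4 × C: 1 H each → 4
  4 × C: no H
  4 × O: no H
  2 × C: 3 H each → 6
  2 × S: 1 H each → 2
  1 × I: no H
  1 × N: 1 H
  1 × O: 1 H
  Total hydrogens = 14.
Molecular formula: C10H14INO5S2

C10H14INO5S2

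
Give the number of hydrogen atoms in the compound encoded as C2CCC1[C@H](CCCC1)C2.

Hydrogens are implicit in SMILES; fill each atom to its normal valence:
  8 × C: 2 H each → 16
  2 × C: 1 H each → 2
  Total hydrogens = 18.

18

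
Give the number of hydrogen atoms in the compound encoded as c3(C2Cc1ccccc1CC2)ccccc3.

16

Hydrogens are implicit in SMILES; fill each atom to its normal valence:
  9 × C (aromatic): 1 H each → 9
  3 × C: 2 H each → 6
  3 × C (aromatic): no H
  1 × C: 1 H
  Total hydrogens = 16.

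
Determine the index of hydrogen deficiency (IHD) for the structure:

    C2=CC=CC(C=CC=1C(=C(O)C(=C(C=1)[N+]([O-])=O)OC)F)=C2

10

Molecular formula from the SMILES: C15H12FNO4.
DoU = (2C + 2 + N − H − X)/2 = (2·15 + 2 + 1 − 12 − 1)/2 = 20/2 = 10.
(Structurally: 2 ring(s) + 8 π bond(s) = 10.)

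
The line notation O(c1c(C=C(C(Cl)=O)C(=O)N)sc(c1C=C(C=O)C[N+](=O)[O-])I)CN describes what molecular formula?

Heavy atoms from the SMILES: 13 C, 1 Cl, 1 I, 3 N, 6 O, 1 S.
Implicit hydrogens by atom environment:
  5 × O: no H
  4 × C (aromatic): no H
  4 × C: no H
  3 × C: 1 H each → 3
  2 × C: 2 H each → 4
  2 × N: 2 H each → 4
  1 × Cl: no H
  1 × I: no H
  1 × N (charge +1): no H
  1 × O (charge -1): no H
  1 × S (aromatic): no H
  Total hydrogens = 11.
Molecular formula: C13H11ClIN3O6S

C13H11ClIN3O6S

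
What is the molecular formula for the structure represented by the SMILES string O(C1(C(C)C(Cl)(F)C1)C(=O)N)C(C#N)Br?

C8H9BrClFN2O2

Heavy atoms from the SMILES: 1 Br, 8 C, 1 Cl, 1 F, 2 N, 2 O.
Implicit hydrogens by atom environment:
  4 × C: no H
  2 × C: 1 H each → 2
  2 × O: no H
  1 × Br: no H
  1 × C: 3 H
  1 × C: 2 H
  1 × Cl: no H
  1 × F: no H
  1 × N: 2 H
  1 × N: no H
  Total hydrogens = 9.
Molecular formula: C8H9BrClFN2O2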